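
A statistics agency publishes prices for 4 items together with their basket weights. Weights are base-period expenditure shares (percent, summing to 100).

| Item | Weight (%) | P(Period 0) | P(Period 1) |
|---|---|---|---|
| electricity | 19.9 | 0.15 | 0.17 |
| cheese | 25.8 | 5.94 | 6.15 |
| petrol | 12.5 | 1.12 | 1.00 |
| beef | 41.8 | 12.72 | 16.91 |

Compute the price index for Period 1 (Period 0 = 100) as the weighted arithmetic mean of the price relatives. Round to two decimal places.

116.00

electricity: 19.9 × (0.17/0.15) = 19.9 × 1.133333 = 22.5533
cheese: 25.8 × (6.15/5.94) = 25.8 × 1.035354 = 26.7121
petrol: 12.5 × (1.00/1.12) = 12.5 × 0.892857 = 11.1607
beef: 41.8 × (16.91/12.72) = 41.8 × 1.329403 = 55.5690
Index = Σ wᵢ·(p₁ᵢ/p₀ᵢ) = 22.5533 + 26.7121 + 11.1607 + 55.5690 = 115.9952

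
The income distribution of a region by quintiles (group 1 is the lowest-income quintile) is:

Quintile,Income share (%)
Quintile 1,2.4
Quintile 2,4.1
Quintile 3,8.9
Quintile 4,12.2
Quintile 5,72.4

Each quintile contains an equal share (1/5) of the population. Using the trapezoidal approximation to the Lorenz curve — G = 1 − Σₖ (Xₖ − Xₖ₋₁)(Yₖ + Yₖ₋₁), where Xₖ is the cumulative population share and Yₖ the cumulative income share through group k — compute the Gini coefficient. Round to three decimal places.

0.592

Cumulative income shares Yₖ: 0.0240, 0.0650, 0.1540, 0.2760, 1.0000
Σ (Xₖ−Xₖ₋₁)(Yₖ+Yₖ₋₁) = (1/5)(0.0240+0.0000) + (1/5)(0.0650+0.0240) + (1/5)(0.1540+0.0650) + (1/5)(0.2760+0.1540) + (1/5)(1.0000+0.2760)
  = 0.0048 + 0.0178 + 0.0438 + 0.0860 + 0.2552 = 0.4076
G = 1 − 0.4076 = 0.5924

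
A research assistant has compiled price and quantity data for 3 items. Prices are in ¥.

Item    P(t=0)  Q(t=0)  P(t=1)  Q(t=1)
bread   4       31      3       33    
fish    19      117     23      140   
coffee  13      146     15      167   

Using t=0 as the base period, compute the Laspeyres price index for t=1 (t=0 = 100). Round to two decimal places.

Laspeyres price index uses base-period quantities as weights.
ΣP(t=1)·Q(t=0) = 3×31 + 23×117 + 15×146 = 93 + 2691 + 2190 = 4974
ΣP(t=0)·Q(t=0) = 4×31 + 19×117 + 13×146 = 124 + 2223 + 1898 = 4245
Index = 4974 / 4245 × 100 = 117.1731

117.17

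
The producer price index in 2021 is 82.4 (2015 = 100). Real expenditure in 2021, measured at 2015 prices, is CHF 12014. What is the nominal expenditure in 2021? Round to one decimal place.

Nominal = Real × (Index/100) = 12014 × (82.4/100)
        = 12014 × 0.824 = 9899.5360

9899.5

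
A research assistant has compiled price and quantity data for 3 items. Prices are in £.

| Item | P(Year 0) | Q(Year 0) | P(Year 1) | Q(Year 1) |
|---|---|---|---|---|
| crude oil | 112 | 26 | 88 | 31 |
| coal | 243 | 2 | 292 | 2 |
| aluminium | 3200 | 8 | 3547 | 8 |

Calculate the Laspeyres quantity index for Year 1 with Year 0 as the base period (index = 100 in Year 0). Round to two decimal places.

101.93

Laspeyres quantity index uses base-period prices as weights.
ΣP(Year 0)·Q(Year 1) = 112×31 + 243×2 + 3200×8 = 3472 + 486 + 25600 = 29558
ΣP(Year 0)·Q(Year 0) = 112×26 + 243×2 + 3200×8 = 2912 + 486 + 25600 = 28998
Index = 29558 / 28998 × 100 = 101.9312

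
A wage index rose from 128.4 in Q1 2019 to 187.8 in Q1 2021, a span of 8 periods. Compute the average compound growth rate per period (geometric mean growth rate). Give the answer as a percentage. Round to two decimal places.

Growth factor = (187.8/128.4)^(1/8) = (1.462617)^(1/8) = 1.048676
Growth rate = 1.048676 − 1 = 0.048676 = 4.8676%

4.87%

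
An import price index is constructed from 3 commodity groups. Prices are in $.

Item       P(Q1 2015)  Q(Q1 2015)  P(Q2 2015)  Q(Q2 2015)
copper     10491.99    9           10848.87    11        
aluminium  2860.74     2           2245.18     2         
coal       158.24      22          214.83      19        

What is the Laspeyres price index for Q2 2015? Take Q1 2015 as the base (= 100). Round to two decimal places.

103.11

Laspeyres price index uses base-period quantities as weights.
ΣP(Q2 2015)·Q(Q1 2015) = 10848.87×9 + 2245.18×2 + 214.83×22 = 97639.83 + 4490.36 + 4726.26 = 106856.45
ΣP(Q1 2015)·Q(Q1 2015) = 10491.99×9 + 2860.74×2 + 158.24×22 = 94427.91 + 5721.48 + 3481.28 = 103630.67
Index = 106856.45 / 103630.67 × 100 = 103.1128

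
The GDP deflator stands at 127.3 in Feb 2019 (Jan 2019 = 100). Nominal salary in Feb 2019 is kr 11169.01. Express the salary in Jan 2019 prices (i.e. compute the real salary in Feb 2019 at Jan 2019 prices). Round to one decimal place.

Real = Nominal ÷ (Index/100) = 11169.01 ÷ (127.3/100)
     = 11169.01 ÷ 1.273 = 8773.7706

8773.8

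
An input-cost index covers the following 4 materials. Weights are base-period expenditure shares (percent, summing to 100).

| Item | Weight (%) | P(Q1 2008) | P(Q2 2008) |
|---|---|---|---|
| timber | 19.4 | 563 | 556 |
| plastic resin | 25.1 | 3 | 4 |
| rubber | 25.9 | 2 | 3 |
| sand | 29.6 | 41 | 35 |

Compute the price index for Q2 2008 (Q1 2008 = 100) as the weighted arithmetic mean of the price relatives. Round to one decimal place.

timber: 19.4 × (556/563) = 19.4 × 0.987567 = 19.1588
plastic resin: 25.1 × (4/3) = 25.1 × 1.333333 = 33.4667
rubber: 25.9 × (3/2) = 25.9 × 1.500000 = 38.8500
sand: 29.6 × (35/41) = 29.6 × 0.853659 = 25.2683
Index = Σ wᵢ·(p₁ᵢ/p₀ᵢ) = 19.1588 + 33.4667 + 38.8500 + 25.2683 = 116.7438

116.7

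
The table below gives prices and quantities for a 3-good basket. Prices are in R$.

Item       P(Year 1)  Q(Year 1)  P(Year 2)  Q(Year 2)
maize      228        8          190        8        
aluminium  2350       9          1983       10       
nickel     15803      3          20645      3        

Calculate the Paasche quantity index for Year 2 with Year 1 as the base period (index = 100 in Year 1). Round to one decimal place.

102.4

Paasche quantity index uses current-period prices as weights.
ΣP(Year 2)·Q(Year 2) = 190×8 + 1983×10 + 20645×3 = 1520 + 19830 + 61935 = 83285
ΣP(Year 2)·Q(Year 1) = 190×8 + 1983×9 + 20645×3 = 1520 + 17847 + 61935 = 81302
Index = 83285 / 81302 × 100 = 102.4391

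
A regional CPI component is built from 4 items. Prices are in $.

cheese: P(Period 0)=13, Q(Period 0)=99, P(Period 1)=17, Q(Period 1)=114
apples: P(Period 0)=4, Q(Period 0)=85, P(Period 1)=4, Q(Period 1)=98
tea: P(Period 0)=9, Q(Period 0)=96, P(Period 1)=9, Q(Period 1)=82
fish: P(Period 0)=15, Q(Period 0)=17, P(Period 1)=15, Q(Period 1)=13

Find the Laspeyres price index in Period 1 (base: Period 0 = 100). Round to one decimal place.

114.4

Laspeyres price index uses base-period quantities as weights.
ΣP(Period 1)·Q(Period 0) = 17×99 + 4×85 + 9×96 + 15×17 = 1683 + 340 + 864 + 255 = 3142
ΣP(Period 0)·Q(Period 0) = 13×99 + 4×85 + 9×96 + 15×17 = 1287 + 340 + 864 + 255 = 2746
Index = 3142 / 2746 × 100 = 114.4210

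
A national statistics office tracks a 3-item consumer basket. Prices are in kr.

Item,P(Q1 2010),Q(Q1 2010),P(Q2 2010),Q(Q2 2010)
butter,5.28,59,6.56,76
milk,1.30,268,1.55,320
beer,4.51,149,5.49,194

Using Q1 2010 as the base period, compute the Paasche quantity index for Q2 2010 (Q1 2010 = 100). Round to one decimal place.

127.1

Paasche quantity index uses current-period prices as weights.
ΣP(Q2 2010)·Q(Q2 2010) = 6.56×76 + 1.55×320 + 5.49×194 = 498.56 + 496 + 1065.06 = 2059.62
ΣP(Q2 2010)·Q(Q1 2010) = 6.56×59 + 1.55×268 + 5.49×149 = 387.04 + 415.4 + 818.01 = 1620.45
Index = 2059.62 / 1620.45 × 100 = 127.1017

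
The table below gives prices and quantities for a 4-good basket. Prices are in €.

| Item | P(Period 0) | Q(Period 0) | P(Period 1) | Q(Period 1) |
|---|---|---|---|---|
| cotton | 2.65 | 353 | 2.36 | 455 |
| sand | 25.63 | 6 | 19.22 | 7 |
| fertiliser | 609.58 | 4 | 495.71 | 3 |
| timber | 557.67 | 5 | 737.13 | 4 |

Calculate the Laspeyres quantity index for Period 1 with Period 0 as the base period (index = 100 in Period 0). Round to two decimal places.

Laspeyres quantity index uses base-period prices as weights.
ΣP(Period 0)·Q(Period 1) = 2.65×455 + 25.63×7 + 609.58×3 + 557.67×4 = 1205.75 + 179.41 + 1828.74 + 2230.68 = 5444.58
ΣP(Period 0)·Q(Period 0) = 2.65×353 + 25.63×6 + 609.58×4 + 557.67×5 = 935.45 + 153.78 + 2438.32 + 2788.35 = 6315.9
Index = 5444.58 / 6315.9 × 100 = 86.2043

86.20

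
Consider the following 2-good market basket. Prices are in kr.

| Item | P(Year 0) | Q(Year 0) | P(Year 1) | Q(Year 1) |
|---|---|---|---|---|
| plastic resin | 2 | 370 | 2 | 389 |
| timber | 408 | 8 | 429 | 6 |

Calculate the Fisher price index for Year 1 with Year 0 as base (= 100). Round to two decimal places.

104.05

Laspeyres component (base-period weights):
ΣP(Year 1)Q(Year 0) = 2×370 + 429×8 = 740 + 3432 = 4172
ΣP(Year 0)Q(Year 0) = 2×370 + 408×8 = 740 + 3264 = 4004
L = 4172 / 4004 × 100 = 104.1958
Paasche component (current-period weights):
ΣP(Year 1)Q(Year 1) = 2×389 + 429×6 = 778 + 2574 = 3352
ΣP(Year 0)Q(Year 1) = 2×389 + 408×6 = 778 + 2448 = 3226
P = 3352 / 3226 × 100 = 103.9058
Fisher = √(L × P) = √(104.1958 × 103.9058) = 104.0507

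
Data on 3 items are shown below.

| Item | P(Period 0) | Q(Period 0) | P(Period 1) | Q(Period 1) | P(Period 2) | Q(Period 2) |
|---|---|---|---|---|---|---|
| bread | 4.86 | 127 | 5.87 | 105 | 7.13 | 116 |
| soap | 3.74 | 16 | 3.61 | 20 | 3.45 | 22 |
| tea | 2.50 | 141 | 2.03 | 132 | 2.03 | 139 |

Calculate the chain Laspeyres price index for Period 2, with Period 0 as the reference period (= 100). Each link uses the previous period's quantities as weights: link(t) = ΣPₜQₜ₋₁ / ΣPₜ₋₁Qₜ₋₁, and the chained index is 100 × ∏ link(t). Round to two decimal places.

Link Period 0→Period 1:
ΣP(Period 1)Q(Period 0) = 5.87×127 + 3.61×16 + 2.03×141 = 745.49 + 57.76 + 286.23 = 1089.48
ΣP(Period 0)Q(Period 0) = 4.86×127 + 3.74×16 + 2.50×141 = 617.22 + 59.84 + 352.5 = 1029.56
link = 1089.48/1029.56 = 1.058200
Link Period 1→Period 2:
ΣP(Period 2)Q(Period 1) = 7.13×105 + 3.45×20 + 2.03×132 = 748.65 + 69 + 267.96 = 1085.61
ΣP(Period 1)Q(Period 1) = 5.87×105 + 3.61×20 + 2.03×132 = 616.35 + 72.2 + 267.96 = 956.51
link = 1085.61/956.51 = 1.134970
Chained index = 100 × 1.058200 × 1.134970 = 120.1025

120.10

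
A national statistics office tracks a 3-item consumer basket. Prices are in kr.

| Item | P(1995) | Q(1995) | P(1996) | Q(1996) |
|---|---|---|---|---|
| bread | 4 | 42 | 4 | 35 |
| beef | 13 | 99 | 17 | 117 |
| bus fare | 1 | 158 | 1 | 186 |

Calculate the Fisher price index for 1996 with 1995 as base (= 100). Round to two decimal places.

124.94

Laspeyres component (base-period weights):
ΣP(1996)Q(1995) = 4×42 + 17×99 + 1×158 = 168 + 1683 + 158 = 2009
ΣP(1995)Q(1995) = 4×42 + 13×99 + 1×158 = 168 + 1287 + 158 = 1613
L = 2009 / 1613 × 100 = 124.5505
Paasche component (current-period weights):
ΣP(1996)Q(1996) = 4×35 + 17×117 + 1×186 = 140 + 1989 + 186 = 2315
ΣP(1995)Q(1996) = 4×35 + 13×117 + 1×186 = 140 + 1521 + 186 = 1847
P = 2315 / 1847 × 100 = 125.3384
Fisher = √(L × P) = √(124.5505 × 125.3384) = 124.9438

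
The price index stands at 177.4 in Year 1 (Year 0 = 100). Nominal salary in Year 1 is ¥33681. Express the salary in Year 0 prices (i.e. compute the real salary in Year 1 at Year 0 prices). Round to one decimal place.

Real = Nominal ÷ (Index/100) = 33681 ÷ (177.4/100)
     = 33681 ÷ 1.774 = 18985.9076

18985.9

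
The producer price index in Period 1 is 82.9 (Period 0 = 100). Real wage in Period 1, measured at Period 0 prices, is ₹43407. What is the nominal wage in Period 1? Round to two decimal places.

Nominal = Real × (Index/100) = 43407 × (82.9/100)
        = 43407 × 0.829 = 35984.4030

35984.40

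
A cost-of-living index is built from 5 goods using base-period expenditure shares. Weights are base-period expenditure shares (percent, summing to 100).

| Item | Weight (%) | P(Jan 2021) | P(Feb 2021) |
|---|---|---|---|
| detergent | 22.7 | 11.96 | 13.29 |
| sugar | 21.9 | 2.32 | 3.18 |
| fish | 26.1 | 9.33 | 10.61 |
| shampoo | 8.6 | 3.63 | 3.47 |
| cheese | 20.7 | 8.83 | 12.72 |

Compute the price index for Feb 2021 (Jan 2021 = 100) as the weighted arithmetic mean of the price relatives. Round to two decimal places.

detergent: 22.7 × (13.29/11.96) = 22.7 × 1.111204 = 25.2243
sugar: 21.9 × (3.18/2.32) = 21.9 × 1.370690 = 30.0181
fish: 26.1 × (10.61/9.33) = 26.1 × 1.137192 = 29.6807
shampoo: 8.6 × (3.47/3.63) = 8.6 × 0.955923 = 8.2209
cheese: 20.7 × (12.72/8.83) = 20.7 × 1.440544 = 29.8193
Index = Σ wᵢ·(p₁ᵢ/p₀ᵢ) = 25.2243 + 30.0181 + 29.6807 + 8.2209 + 29.8193 = 122.9633

122.96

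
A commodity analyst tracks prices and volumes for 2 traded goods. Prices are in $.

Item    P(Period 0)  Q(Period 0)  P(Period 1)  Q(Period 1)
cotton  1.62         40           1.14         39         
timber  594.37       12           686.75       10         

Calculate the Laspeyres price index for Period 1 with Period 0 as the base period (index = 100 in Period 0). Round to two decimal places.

115.14

Laspeyres price index uses base-period quantities as weights.
ΣP(Period 1)·Q(Period 0) = 1.14×40 + 686.75×12 = 45.6 + 8241 = 8286.6
ΣP(Period 0)·Q(Period 0) = 1.62×40 + 594.37×12 = 64.8 + 7132.44 = 7197.24
Index = 8286.6 / 7197.24 × 100 = 115.1358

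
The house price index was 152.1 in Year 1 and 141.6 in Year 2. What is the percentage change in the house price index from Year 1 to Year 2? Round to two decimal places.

-6.90%

Change = (141.6 − 152.1) / 152.1 × 100
       = -10.5 / 152.1 × 100 = -6.9034%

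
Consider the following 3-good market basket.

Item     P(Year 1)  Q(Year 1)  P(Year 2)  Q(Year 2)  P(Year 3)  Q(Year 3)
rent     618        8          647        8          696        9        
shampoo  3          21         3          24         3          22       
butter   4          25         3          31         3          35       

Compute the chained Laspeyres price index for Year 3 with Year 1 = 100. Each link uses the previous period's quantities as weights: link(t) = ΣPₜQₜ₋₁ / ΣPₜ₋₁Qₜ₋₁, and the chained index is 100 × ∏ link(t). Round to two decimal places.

111.69

Link Year 1→Year 2:
ΣP(Year 2)Q(Year 1) = 647×8 + 3×21 + 3×25 = 5176 + 63 + 75 = 5314
ΣP(Year 1)Q(Year 1) = 618×8 + 3×21 + 4×25 = 4944 + 63 + 100 = 5107
link = 5314/5107 = 1.040533
Link Year 2→Year 3:
ΣP(Year 3)Q(Year 2) = 696×8 + 3×24 + 3×31 = 5568 + 72 + 93 = 5733
ΣP(Year 2)Q(Year 2) = 647×8 + 3×24 + 3×31 = 5176 + 72 + 93 = 5341
link = 5733/5341 = 1.073394
Chained index = 100 × 1.040533 × 1.073394 = 111.6902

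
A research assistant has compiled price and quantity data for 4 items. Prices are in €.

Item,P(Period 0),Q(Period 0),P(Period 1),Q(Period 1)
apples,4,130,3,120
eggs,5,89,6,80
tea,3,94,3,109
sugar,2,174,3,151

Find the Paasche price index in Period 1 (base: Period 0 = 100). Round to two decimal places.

Paasche price index uses current-period quantities as weights.
ΣP(Period 1)·Q(Period 1) = 3×120 + 6×80 + 3×109 + 3×151 = 360 + 480 + 327 + 453 = 1620
ΣP(Period 0)·Q(Period 1) = 4×120 + 5×80 + 3×109 + 2×151 = 480 + 400 + 327 + 302 = 1509
Index = 1620 / 1509 × 100 = 107.3559

107.36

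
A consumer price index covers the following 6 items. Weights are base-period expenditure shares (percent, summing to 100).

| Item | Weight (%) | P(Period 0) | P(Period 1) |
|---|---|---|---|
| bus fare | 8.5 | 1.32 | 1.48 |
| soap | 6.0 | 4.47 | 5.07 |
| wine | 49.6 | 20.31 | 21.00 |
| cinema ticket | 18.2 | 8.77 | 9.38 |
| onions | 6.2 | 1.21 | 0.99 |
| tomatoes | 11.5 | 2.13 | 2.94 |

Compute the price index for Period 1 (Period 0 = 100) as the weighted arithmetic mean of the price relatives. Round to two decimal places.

bus fare: 8.5 × (1.48/1.32) = 8.5 × 1.121212 = 9.5303
soap: 6.0 × (5.07/4.47) = 6.0 × 1.134228 = 6.8054
wine: 49.6 × (21.00/20.31) = 49.6 × 1.033973 = 51.2851
cinema ticket: 18.2 × (9.38/8.77) = 18.2 × 1.069555 = 19.4659
onions: 6.2 × (0.99/1.21) = 6.2 × 0.818182 = 5.0727
tomatoes: 11.5 × (2.94/2.13) = 11.5 × 1.380282 = 15.8732
Index = Σ wᵢ·(p₁ᵢ/p₀ᵢ) = 9.5303 + 6.8054 + 51.2851 + 19.4659 + 5.0727 + 15.8732 = 108.0326

108.03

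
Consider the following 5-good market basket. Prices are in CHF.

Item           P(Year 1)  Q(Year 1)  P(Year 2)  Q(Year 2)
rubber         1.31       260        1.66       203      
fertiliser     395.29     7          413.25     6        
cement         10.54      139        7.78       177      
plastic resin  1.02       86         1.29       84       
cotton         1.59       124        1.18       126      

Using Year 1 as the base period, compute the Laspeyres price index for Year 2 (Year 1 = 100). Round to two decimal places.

96.00

Laspeyres price index uses base-period quantities as weights.
ΣP(Year 2)·Q(Year 1) = 1.66×260 + 413.25×7 + 7.78×139 + 1.29×86 + 1.18×124 = 431.6 + 2892.75 + 1081.42 + 110.94 + 146.32 = 4663.03
ΣP(Year 1)·Q(Year 1) = 1.31×260 + 395.29×7 + 10.54×139 + 1.02×86 + 1.59×124 = 340.6 + 2767.03 + 1465.06 + 87.72 + 197.16 = 4857.57
Index = 4663.03 / 4857.57 × 100 = 95.9951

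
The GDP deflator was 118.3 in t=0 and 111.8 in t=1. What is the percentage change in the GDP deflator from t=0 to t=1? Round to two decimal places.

Change = (111.8 − 118.3) / 118.3 × 100
       = -6.5 / 118.3 × 100 = -5.4945%

-5.49%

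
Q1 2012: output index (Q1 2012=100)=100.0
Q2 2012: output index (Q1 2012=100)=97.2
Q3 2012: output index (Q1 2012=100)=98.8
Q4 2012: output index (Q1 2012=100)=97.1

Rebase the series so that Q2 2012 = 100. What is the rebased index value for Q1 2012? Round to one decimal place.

102.9

Rebased(Q1 2012) = 100.0 / 97.2 × 100 = 102.8807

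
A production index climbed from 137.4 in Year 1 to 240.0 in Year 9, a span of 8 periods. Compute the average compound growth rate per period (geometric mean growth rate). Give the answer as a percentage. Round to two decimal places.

Growth factor = (240.0/137.4)^(1/8) = (1.746725)^(1/8) = 1.072206
Growth rate = 1.072206 − 1 = 0.072206 = 7.2206%

7.22%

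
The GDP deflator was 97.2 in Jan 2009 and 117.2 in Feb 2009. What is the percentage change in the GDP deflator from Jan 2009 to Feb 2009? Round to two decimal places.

20.58%

Change = (117.2 − 97.2) / 97.2 × 100
       = 20.0 / 97.2 × 100 = 20.5761%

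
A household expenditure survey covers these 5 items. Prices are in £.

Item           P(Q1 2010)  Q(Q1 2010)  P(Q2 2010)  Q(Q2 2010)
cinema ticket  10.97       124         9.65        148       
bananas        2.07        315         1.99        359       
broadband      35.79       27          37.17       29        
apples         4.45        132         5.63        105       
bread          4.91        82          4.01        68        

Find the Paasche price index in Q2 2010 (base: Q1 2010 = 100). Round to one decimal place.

97.1

Paasche price index uses current-period quantities as weights.
ΣP(Q2 2010)·Q(Q2 2010) = 9.65×148 + 1.99×359 + 37.17×29 + 5.63×105 + 4.01×68 = 1428.2 + 714.41 + 1077.93 + 591.15 + 272.68 = 4084.37
ΣP(Q1 2010)·Q(Q2 2010) = 10.97×148 + 2.07×359 + 35.79×29 + 4.45×105 + 4.91×68 = 1623.56 + 743.13 + 1037.91 + 467.25 + 333.88 = 4205.73
Index = 4084.37 / 4205.73 × 100 = 97.1144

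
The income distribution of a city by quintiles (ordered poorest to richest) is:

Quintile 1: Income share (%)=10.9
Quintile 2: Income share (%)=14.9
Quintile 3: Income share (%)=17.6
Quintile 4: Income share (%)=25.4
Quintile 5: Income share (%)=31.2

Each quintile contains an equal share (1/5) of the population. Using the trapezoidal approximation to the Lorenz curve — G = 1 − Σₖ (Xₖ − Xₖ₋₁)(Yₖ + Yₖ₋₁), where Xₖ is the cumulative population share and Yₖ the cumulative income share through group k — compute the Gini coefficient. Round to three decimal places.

0.204

Cumulative income shares Yₖ: 0.1090, 0.2580, 0.4340, 0.6880, 1.0000
Σ (Xₖ−Xₖ₋₁)(Yₖ+Yₖ₋₁) = (1/5)(0.1090+0.0000) + (1/5)(0.2580+0.1090) + (1/5)(0.4340+0.2580) + (1/5)(0.6880+0.4340) + (1/5)(1.0000+0.6880)
  = 0.0218 + 0.0734 + 0.1384 + 0.2244 + 0.3376 = 0.7956
G = 1 − 0.7956 = 0.2044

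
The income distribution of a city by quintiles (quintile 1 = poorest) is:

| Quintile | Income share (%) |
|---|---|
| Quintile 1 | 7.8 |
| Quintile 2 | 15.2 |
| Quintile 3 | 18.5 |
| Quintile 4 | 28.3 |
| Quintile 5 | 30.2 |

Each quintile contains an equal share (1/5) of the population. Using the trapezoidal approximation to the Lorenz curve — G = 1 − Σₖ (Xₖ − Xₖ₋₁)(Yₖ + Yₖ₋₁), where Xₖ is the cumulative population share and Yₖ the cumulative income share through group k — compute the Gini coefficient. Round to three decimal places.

Cumulative income shares Yₖ: 0.0780, 0.2300, 0.4150, 0.6980, 1.0000
Σ (Xₖ−Xₖ₋₁)(Yₖ+Yₖ₋₁) = (1/5)(0.0780+0.0000) + (1/5)(0.2300+0.0780) + (1/5)(0.4150+0.2300) + (1/5)(0.6980+0.4150) + (1/5)(1.0000+0.6980)
  = 0.0156 + 0.0616 + 0.1290 + 0.2226 + 0.3396 = 0.7684
G = 1 − 0.7684 = 0.2316

0.232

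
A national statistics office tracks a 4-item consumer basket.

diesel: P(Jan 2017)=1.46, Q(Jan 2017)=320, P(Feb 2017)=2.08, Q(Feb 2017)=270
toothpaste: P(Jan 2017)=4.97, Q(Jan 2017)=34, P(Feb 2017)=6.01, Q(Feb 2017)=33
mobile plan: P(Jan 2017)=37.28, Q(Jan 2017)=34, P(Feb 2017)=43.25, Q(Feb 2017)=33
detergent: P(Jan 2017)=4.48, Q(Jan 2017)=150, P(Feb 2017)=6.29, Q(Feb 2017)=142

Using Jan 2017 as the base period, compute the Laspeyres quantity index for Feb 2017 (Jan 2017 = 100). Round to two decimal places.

Laspeyres quantity index uses base-period prices as weights.
ΣP(Jan 2017)·Q(Feb 2017) = 1.46×270 + 4.97×33 + 37.28×33 + 4.48×142 = 394.2 + 164.01 + 1230.24 + 636.16 = 2424.61
ΣP(Jan 2017)·Q(Jan 2017) = 1.46×320 + 4.97×34 + 37.28×34 + 4.48×150 = 467.2 + 168.98 + 1267.52 + 672 = 2575.7
Index = 2424.61 / 2575.7 × 100 = 94.1340

94.13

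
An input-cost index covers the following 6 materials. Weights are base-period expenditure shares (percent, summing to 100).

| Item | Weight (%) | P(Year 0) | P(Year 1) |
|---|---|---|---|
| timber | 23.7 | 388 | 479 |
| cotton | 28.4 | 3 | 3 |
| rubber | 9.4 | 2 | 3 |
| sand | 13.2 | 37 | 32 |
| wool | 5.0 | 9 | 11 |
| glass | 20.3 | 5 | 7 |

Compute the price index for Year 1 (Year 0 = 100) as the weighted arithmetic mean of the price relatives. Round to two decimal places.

117.71

timber: 23.7 × (479/388) = 23.7 × 1.234536 = 29.2585
cotton: 28.4 × (3/3) = 28.4 × 1.000000 = 28.4000
rubber: 9.4 × (3/2) = 9.4 × 1.500000 = 14.1000
sand: 13.2 × (32/37) = 13.2 × 0.864865 = 11.4162
wool: 5.0 × (11/9) = 5.0 × 1.222222 = 6.1111
glass: 20.3 × (7/5) = 20.3 × 1.400000 = 28.4200
Index = Σ wᵢ·(p₁ᵢ/p₀ᵢ) = 29.2585 + 28.4000 + 14.1000 + 11.4162 + 6.1111 + 28.4200 = 117.7058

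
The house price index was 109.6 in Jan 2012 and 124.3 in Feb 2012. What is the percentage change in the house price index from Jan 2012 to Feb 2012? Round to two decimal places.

13.41%

Change = (124.3 − 109.6) / 109.6 × 100
       = 14.7 / 109.6 × 100 = 13.4124%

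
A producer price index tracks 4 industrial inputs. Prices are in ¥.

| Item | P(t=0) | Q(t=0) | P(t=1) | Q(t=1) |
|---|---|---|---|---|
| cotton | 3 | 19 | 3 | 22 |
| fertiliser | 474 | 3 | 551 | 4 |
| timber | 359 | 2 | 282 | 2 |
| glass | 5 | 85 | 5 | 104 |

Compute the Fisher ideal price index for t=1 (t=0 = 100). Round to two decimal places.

103.87

Laspeyres component (base-period weights):
ΣP(t=1)Q(t=0) = 3×19 + 551×3 + 282×2 + 5×85 = 57 + 1653 + 564 + 425 = 2699
ΣP(t=0)Q(t=0) = 3×19 + 474×3 + 359×2 + 5×85 = 57 + 1422 + 718 + 425 = 2622
L = 2699 / 2622 × 100 = 102.9367
Paasche component (current-period weights):
ΣP(t=1)Q(t=1) = 3×22 + 551×4 + 282×2 + 5×104 = 66 + 2204 + 564 + 520 = 3354
ΣP(t=0)Q(t=1) = 3×22 + 474×4 + 359×2 + 5×104 = 66 + 1896 + 718 + 520 = 3200
P = 3354 / 3200 × 100 = 104.8125
Fisher = √(L × P) = √(102.9367 × 104.8125) = 103.8704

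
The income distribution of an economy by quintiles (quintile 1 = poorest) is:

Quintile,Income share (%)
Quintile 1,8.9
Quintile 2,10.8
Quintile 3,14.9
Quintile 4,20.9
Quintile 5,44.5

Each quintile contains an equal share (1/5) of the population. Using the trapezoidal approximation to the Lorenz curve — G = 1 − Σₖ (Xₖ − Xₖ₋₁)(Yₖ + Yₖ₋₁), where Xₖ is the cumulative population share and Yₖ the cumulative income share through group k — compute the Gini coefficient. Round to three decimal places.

0.325

Cumulative income shares Yₖ: 0.0890, 0.1970, 0.3460, 0.5550, 1.0000
Σ (Xₖ−Xₖ₋₁)(Yₖ+Yₖ₋₁) = (1/5)(0.0890+0.0000) + (1/5)(0.1970+0.0890) + (1/5)(0.3460+0.1970) + (1/5)(0.5550+0.3460) + (1/5)(1.0000+0.5550)
  = 0.0178 + 0.0572 + 0.1086 + 0.1802 + 0.3110 = 0.6748
G = 1 − 0.6748 = 0.3252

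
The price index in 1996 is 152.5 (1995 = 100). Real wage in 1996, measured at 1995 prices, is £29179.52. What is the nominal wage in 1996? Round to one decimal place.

44498.8

Nominal = Real × (Index/100) = 29179.52 × (152.5/100)
        = 29179.52 × 1.525 = 44498.7680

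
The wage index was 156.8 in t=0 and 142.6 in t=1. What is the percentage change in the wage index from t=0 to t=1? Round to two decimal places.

-9.06%

Change = (142.6 − 156.8) / 156.8 × 100
       = -14.2 / 156.8 × 100 = -9.0561%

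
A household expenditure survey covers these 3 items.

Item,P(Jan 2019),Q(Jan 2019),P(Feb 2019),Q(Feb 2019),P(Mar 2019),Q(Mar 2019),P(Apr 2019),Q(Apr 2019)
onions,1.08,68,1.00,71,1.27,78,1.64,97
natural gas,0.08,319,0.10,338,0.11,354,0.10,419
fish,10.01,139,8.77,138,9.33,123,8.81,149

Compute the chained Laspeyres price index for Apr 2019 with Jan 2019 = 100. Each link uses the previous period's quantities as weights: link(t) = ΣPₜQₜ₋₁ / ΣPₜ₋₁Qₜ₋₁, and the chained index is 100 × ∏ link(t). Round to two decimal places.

92.35

Link Jan 2019→Feb 2019:
ΣP(Feb 2019)Q(Jan 2019) = 1.00×68 + 0.10×319 + 8.77×139 = 68 + 31.9 + 1219.03 = 1318.93
ΣP(Jan 2019)Q(Jan 2019) = 1.08×68 + 0.08×319 + 10.01×139 = 73.44 + 25.52 + 1391.39 = 1490.35
link = 1318.93/1490.35 = 0.884980
Link Feb 2019→Mar 2019:
ΣP(Mar 2019)Q(Feb 2019) = 1.27×71 + 0.11×338 + 9.33×138 = 90.17 + 37.18 + 1287.54 = 1414.89
ΣP(Feb 2019)Q(Feb 2019) = 1.00×71 + 0.10×338 + 8.77×138 = 71 + 33.8 + 1210.26 = 1315.06
link = 1414.89/1315.06 = 1.075913
Link Mar 2019→Apr 2019:
ΣP(Apr 2019)Q(Mar 2019) = 1.64×78 + 0.10×354 + 8.81×123 = 127.92 + 35.4 + 1083.63 = 1246.95
ΣP(Mar 2019)Q(Mar 2019) = 1.27×78 + 0.11×354 + 9.33×123 = 99.06 + 38.94 + 1147.59 = 1285.59
link = 1246.95/1285.59 = 0.969944
Chained index = 100 × 0.884980 × 1.075913 × 0.969944 = 92.3543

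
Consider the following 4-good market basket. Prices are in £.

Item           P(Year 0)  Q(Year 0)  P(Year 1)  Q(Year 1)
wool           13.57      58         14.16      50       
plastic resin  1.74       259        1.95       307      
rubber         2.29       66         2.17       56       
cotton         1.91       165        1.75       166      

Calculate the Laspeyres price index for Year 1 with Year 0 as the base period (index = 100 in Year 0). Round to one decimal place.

103.2

Laspeyres price index uses base-period quantities as weights.
ΣP(Year 1)·Q(Year 0) = 14.16×58 + 1.95×259 + 2.17×66 + 1.75×165 = 821.28 + 505.05 + 143.22 + 288.75 = 1758.3
ΣP(Year 0)·Q(Year 0) = 13.57×58 + 1.74×259 + 2.29×66 + 1.91×165 = 787.06 + 450.66 + 151.14 + 315.15 = 1704.01
Index = 1758.3 / 1704.01 × 100 = 103.1860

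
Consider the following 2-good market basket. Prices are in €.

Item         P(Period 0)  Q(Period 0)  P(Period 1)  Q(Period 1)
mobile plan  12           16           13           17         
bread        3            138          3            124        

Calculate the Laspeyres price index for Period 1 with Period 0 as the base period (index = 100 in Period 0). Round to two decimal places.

Laspeyres price index uses base-period quantities as weights.
ΣP(Period 1)·Q(Period 0) = 13×16 + 3×138 = 208 + 414 = 622
ΣP(Period 0)·Q(Period 0) = 12×16 + 3×138 = 192 + 414 = 606
Index = 622 / 606 × 100 = 102.6403

102.64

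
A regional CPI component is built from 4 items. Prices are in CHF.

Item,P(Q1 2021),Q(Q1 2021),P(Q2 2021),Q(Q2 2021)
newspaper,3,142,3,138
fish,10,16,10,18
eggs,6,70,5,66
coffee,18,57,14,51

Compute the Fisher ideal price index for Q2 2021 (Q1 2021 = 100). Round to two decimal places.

85.59

Laspeyres component (base-period weights):
ΣP(Q2 2021)Q(Q1 2021) = 3×142 + 10×16 + 5×70 + 14×57 = 426 + 160 + 350 + 798 = 1734
ΣP(Q1 2021)Q(Q1 2021) = 3×142 + 10×16 + 6×70 + 18×57 = 426 + 160 + 420 + 1026 = 2032
L = 1734 / 2032 × 100 = 85.3346
Paasche component (current-period weights):
ΣP(Q2 2021)Q(Q2 2021) = 3×138 + 10×18 + 5×66 + 14×51 = 414 + 180 + 330 + 714 = 1638
ΣP(Q1 2021)Q(Q2 2021) = 3×138 + 10×18 + 6×66 + 18×51 = 414 + 180 + 396 + 918 = 1908
P = 1638 / 1908 × 100 = 85.8491
Fisher = √(L × P) = √(85.3346 × 85.8491) = 85.5915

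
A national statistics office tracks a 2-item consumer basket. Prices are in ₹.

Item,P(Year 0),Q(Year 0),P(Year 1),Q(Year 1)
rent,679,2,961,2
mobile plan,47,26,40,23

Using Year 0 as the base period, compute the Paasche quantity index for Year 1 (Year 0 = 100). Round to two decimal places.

Paasche quantity index uses current-period prices as weights.
ΣP(Year 1)·Q(Year 1) = 961×2 + 40×23 = 1922 + 920 = 2842
ΣP(Year 1)·Q(Year 0) = 961×2 + 40×26 = 1922 + 1040 = 2962
Index = 2842 / 2962 × 100 = 95.9487

95.95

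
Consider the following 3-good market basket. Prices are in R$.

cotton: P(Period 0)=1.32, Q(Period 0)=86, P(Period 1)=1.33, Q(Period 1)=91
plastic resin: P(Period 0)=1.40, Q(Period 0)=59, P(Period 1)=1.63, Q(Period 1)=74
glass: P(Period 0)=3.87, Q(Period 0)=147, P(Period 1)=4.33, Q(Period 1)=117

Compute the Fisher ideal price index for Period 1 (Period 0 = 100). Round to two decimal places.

Laspeyres component (base-period weights):
ΣP(Period 1)Q(Period 0) = 1.33×86 + 1.63×59 + 4.33×147 = 114.38 + 96.17 + 636.51 = 847.06
ΣP(Period 0)Q(Period 0) = 1.32×86 + 1.40×59 + 3.87×147 = 113.52 + 82.6 + 568.89 = 765.01
L = 847.06 / 765.01 × 100 = 110.7253
Paasche component (current-period weights):
ΣP(Period 1)Q(Period 1) = 1.33×91 + 1.63×74 + 4.33×117 = 121.03 + 120.62 + 506.61 = 748.26
ΣP(Period 0)Q(Period 1) = 1.32×91 + 1.40×74 + 3.87×117 = 120.12 + 103.6 + 452.79 = 676.51
P = 748.26 / 676.51 × 100 = 110.6059
Fisher = √(L × P) = √(110.7253 × 110.6059) = 110.6656

110.67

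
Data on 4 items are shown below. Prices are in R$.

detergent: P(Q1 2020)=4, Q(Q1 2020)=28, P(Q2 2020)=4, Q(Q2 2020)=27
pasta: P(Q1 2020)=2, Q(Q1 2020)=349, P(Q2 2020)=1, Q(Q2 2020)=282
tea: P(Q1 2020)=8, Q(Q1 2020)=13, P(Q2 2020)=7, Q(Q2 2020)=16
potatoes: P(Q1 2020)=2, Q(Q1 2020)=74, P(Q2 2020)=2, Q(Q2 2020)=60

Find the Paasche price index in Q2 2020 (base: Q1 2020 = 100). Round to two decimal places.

Paasche price index uses current-period quantities as weights.
ΣP(Q2 2020)·Q(Q2 2020) = 4×27 + 1×282 + 7×16 + 2×60 = 108 + 282 + 112 + 120 = 622
ΣP(Q1 2020)·Q(Q2 2020) = 4×27 + 2×282 + 8×16 + 2×60 = 108 + 564 + 128 + 120 = 920
Index = 622 / 920 × 100 = 67.6087

67.61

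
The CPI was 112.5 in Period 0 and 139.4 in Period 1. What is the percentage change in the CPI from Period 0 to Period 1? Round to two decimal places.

Change = (139.4 − 112.5) / 112.5 × 100
       = 26.9 / 112.5 × 100 = 23.9111%

23.91%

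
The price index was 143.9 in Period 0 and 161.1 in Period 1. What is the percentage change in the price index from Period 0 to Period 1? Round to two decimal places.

Change = (161.1 − 143.9) / 143.9 × 100
       = 17.2 / 143.9 × 100 = 11.9527%

11.95%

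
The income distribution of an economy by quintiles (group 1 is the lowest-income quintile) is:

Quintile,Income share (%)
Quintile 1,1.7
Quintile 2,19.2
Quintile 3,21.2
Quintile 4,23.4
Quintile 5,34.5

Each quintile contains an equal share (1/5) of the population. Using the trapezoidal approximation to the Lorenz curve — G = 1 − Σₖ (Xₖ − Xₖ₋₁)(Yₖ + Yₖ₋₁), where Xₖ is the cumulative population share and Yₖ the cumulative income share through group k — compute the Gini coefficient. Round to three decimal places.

Cumulative income shares Yₖ: 0.0170, 0.2090, 0.4210, 0.6550, 1.0000
Σ (Xₖ−Xₖ₋₁)(Yₖ+Yₖ₋₁) = (1/5)(0.0170+0.0000) + (1/5)(0.2090+0.0170) + (1/5)(0.4210+0.2090) + (1/5)(0.6550+0.4210) + (1/5)(1.0000+0.6550)
  = 0.0034 + 0.0452 + 0.1260 + 0.2152 + 0.3310 = 0.7208
G = 1 − 0.7208 = 0.2792

0.279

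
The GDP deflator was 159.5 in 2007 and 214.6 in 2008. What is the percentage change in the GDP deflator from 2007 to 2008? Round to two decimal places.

Change = (214.6 − 159.5) / 159.5 × 100
       = 55.1 / 159.5 × 100 = 34.5455%

34.55%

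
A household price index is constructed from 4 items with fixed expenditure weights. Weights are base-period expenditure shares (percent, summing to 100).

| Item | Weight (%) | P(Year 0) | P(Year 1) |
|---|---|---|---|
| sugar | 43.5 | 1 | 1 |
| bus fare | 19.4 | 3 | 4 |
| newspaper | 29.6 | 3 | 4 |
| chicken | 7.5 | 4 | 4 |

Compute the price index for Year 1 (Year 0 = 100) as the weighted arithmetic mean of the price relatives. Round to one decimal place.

116.3

sugar: 43.5 × (1/1) = 43.5 × 1.000000 = 43.5000
bus fare: 19.4 × (4/3) = 19.4 × 1.333333 = 25.8667
newspaper: 29.6 × (4/3) = 29.6 × 1.333333 = 39.4667
chicken: 7.5 × (4/4) = 7.5 × 1.000000 = 7.5000
Index = Σ wᵢ·(p₁ᵢ/p₀ᵢ) = 43.5000 + 25.8667 + 39.4667 + 7.5000 = 116.3333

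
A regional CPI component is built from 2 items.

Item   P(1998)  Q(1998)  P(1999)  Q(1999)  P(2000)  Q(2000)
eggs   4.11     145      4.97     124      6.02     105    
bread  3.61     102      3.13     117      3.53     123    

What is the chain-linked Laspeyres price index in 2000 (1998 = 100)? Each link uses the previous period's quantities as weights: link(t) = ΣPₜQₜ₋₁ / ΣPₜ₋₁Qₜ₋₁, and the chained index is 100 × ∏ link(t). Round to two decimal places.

Link 1998→1999:
ΣP(1999)Q(1998) = 4.97×145 + 3.13×102 = 720.65 + 319.26 = 1039.91
ΣP(1998)Q(1998) = 4.11×145 + 3.61×102 = 595.95 + 368.22 = 964.17
link = 1039.91/964.17 = 1.078555
Link 1999→2000:
ΣP(2000)Q(1999) = 6.02×124 + 3.53×117 = 746.48 + 413.01 = 1159.49
ΣP(1999)Q(1999) = 4.97×124 + 3.13×117 = 616.28 + 366.21 = 982.49
link = 1159.49/982.49 = 1.180155
Chained index = 100 × 1.078555 × 1.180155 = 127.2861

127.29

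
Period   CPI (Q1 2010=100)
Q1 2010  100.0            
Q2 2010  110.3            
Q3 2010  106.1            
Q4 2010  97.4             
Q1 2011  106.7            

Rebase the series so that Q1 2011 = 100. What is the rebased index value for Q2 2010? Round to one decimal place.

Rebased(Q2 2010) = 110.3 / 106.7 × 100 = 103.3739

103.4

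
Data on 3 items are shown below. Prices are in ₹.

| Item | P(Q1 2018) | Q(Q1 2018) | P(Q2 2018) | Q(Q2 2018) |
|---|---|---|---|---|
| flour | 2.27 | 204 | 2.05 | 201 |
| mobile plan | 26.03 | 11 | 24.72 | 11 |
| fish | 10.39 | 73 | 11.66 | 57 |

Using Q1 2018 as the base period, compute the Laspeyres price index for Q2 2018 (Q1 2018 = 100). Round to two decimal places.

Laspeyres price index uses base-period quantities as weights.
ΣP(Q2 2018)·Q(Q1 2018) = 2.05×204 + 24.72×11 + 11.66×73 = 418.2 + 271.92 + 851.18 = 1541.3
ΣP(Q1 2018)·Q(Q1 2018) = 2.27×204 + 26.03×11 + 10.39×73 = 463.08 + 286.33 + 758.47 = 1507.88
Index = 1541.3 / 1507.88 × 100 = 102.2164

102.22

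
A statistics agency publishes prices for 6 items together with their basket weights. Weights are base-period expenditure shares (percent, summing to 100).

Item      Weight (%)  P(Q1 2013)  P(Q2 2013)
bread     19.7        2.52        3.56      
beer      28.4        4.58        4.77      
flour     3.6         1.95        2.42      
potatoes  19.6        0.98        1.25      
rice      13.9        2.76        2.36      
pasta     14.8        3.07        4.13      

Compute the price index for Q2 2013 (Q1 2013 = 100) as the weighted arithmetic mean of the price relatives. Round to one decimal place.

bread: 19.7 × (3.56/2.52) = 19.7 × 1.412698 = 27.8302
beer: 28.4 × (4.77/4.58) = 28.4 × 1.041485 = 29.5782
flour: 3.6 × (2.42/1.95) = 3.6 × 1.241026 = 4.4677
potatoes: 19.6 × (1.25/0.98) = 19.6 × 1.275510 = 25.0000
rice: 13.9 × (2.36/2.76) = 13.9 × 0.855072 = 11.8855
pasta: 14.8 × (4.13/3.07) = 14.8 × 1.345277 = 19.9101
Index = Σ wᵢ·(p₁ᵢ/p₀ᵢ) = 27.8302 + 29.5782 + 4.4677 + 25.0000 + 11.8855 + 19.9101 = 118.6716

118.7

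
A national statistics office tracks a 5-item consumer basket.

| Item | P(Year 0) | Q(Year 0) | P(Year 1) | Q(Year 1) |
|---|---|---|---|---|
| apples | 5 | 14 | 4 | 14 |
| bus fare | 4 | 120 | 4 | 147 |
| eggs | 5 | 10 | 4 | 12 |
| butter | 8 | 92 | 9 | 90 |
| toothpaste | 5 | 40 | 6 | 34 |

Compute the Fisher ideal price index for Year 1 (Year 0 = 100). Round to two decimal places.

106.56

Laspeyres component (base-period weights):
ΣP(Year 1)Q(Year 0) = 4×14 + 4×120 + 4×10 + 9×92 + 6×40 = 56 + 480 + 40 + 828 + 240 = 1644
ΣP(Year 0)Q(Year 0) = 5×14 + 4×120 + 5×10 + 8×92 + 5×40 = 70 + 480 + 50 + 736 + 200 = 1536
L = 1644 / 1536 × 100 = 107.0312
Paasche component (current-period weights):
ΣP(Year 1)Q(Year 1) = 4×14 + 4×147 + 4×12 + 9×90 + 6×34 = 56 + 588 + 48 + 810 + 204 = 1706
ΣP(Year 0)Q(Year 1) = 5×14 + 4×147 + 5×12 + 8×90 + 5×34 = 70 + 588 + 60 + 720 + 170 = 1608
P = 1706 / 1608 × 100 = 106.0945
Fisher = √(L × P) = √(107.0312 × 106.0945) = 106.5619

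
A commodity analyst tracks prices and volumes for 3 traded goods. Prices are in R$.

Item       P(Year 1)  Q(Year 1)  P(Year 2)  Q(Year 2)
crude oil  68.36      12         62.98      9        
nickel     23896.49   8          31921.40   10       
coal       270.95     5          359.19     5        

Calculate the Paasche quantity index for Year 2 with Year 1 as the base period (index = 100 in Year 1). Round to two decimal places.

Paasche quantity index uses current-period prices as weights.
ΣP(Year 2)·Q(Year 2) = 62.98×9 + 31921.40×10 + 359.19×5 = 566.82 + 319214 + 1795.95 = 321576.77
ΣP(Year 2)·Q(Year 1) = 62.98×12 + 31921.40×8 + 359.19×5 = 755.76 + 255371.2 + 1795.95 = 257922.91
Index = 321576.77 / 257922.91 × 100 = 124.6794

124.68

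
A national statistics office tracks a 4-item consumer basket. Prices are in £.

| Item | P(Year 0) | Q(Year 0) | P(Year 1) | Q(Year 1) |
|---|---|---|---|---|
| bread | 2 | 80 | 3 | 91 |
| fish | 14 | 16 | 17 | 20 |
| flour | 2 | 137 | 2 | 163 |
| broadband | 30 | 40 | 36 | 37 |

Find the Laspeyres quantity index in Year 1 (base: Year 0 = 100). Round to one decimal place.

Laspeyres quantity index uses base-period prices as weights.
ΣP(Year 0)·Q(Year 1) = 2×91 + 14×20 + 2×163 + 30×37 = 182 + 280 + 326 + 1110 = 1898
ΣP(Year 0)·Q(Year 0) = 2×80 + 14×16 + 2×137 + 30×40 = 160 + 224 + 274 + 1200 = 1858
Index = 1898 / 1858 × 100 = 102.1529

102.2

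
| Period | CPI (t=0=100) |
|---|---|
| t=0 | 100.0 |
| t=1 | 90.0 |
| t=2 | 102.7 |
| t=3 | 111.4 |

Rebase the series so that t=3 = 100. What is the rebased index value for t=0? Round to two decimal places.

89.77

Rebased(t=0) = 100.0 / 111.4 × 100 = 89.7666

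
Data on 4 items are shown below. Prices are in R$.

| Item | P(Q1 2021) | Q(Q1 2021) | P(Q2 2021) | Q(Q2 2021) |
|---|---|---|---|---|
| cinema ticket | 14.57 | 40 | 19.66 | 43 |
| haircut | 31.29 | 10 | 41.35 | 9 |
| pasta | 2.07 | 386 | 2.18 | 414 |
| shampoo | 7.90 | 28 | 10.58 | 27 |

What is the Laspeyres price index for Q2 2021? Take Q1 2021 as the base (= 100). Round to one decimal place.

122.0

Laspeyres price index uses base-period quantities as weights.
ΣP(Q2 2021)·Q(Q1 2021) = 19.66×40 + 41.35×10 + 2.18×386 + 10.58×28 = 786.4 + 413.5 + 841.48 + 296.24 = 2337.62
ΣP(Q1 2021)·Q(Q1 2021) = 14.57×40 + 31.29×10 + 2.07×386 + 7.90×28 = 582.8 + 312.9 + 799.02 + 221.2 = 1915.92
Index = 2337.62 / 1915.92 × 100 = 122.0103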